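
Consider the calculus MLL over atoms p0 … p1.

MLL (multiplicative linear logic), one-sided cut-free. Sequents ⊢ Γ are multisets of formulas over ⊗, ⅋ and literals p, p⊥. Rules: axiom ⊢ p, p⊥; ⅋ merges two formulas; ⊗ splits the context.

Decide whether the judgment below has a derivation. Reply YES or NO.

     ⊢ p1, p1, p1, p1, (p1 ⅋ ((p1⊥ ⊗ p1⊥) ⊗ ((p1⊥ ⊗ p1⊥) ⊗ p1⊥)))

Proof tree:
[⅋]  ⊢ p1, p1, p1, p1, (p1 ⅋ ((p1⊥ ⊗ p1⊥) ⊗ ((p1⊥ ⊗ p1⊥) ⊗ p1⊥)))
  [⊗]  ⊢ p1, p1, p1, p1, p1, ((p1⊥ ⊗ p1⊥) ⊗ ((p1⊥ ⊗ p1⊥) ⊗ p1⊥))
    [⊗]  ⊢ p1, p1, (p1⊥ ⊗ p1⊥)
      [Ax]  ⊢ p1, p1⊥
      [Ax]  ⊢ p1, p1⊥
    [⊗]  ⊢ p1, p1, p1, ((p1⊥ ⊗ p1⊥) ⊗ p1⊥)
      [⊗]  ⊢ p1, p1, (p1⊥ ⊗ p1⊥)
        [Ax]  ⊢ p1, p1⊥
        [Ax]  ⊢ p1, p1⊥
      [Ax]  ⊢ p1, p1⊥

Result: YES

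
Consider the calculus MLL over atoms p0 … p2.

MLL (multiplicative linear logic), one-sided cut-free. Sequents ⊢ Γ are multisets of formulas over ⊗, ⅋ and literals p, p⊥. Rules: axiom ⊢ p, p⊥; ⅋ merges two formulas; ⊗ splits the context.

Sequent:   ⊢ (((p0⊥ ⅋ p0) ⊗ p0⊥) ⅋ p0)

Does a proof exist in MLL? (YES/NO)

Derivation trace:
[⅋]  ⊢ (((p0⊥ ⅋ p0) ⊗ p0⊥) ⅋ p0)
  [⊗]  ⊢ p0, ((p0⊥ ⅋ p0) ⊗ p0⊥)
    [⅋]  ⊢ (p0⊥ ⅋ p0)
      [Ax]  ⊢ p0, p0⊥
    [Ax]  ⊢ p0, p0⊥

Result: YES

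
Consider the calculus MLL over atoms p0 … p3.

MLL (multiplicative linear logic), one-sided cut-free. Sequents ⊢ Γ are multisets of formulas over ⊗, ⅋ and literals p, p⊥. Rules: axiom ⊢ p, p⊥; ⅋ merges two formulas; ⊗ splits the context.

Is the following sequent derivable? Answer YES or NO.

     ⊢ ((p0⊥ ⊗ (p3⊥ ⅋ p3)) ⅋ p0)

Derivation trace:
[⅋]  ⊢ ((p0⊥ ⊗ (p3⊥ ⅋ p3)) ⅋ p0)
  [⊗]  ⊢ p0, (p0⊥ ⊗ (p3⊥ ⅋ p3))
    [Ax]  ⊢ p0, p0⊥
    [⅋]  ⊢ (p3⊥ ⅋ p3)
      [Ax]  ⊢ p3, p3⊥

Result: YES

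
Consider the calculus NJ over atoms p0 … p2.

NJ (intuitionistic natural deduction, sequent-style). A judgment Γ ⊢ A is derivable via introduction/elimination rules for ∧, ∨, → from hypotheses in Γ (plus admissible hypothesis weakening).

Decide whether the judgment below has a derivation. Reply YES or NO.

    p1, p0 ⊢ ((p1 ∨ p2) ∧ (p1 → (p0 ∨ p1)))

Derivation (root first):
[∧I] p1, p0 ⊢ ((p1 ∨ p2) ∧ (p1 → (p0 ∨ p1)))
  [∨I₁] p1, p0 ⊢ (p1 ∨ p2)
    [Wk] p1, p0 ⊢ p1
      [Ax] p1 ⊢ p1
  [→I]  ⊢ (p1 → (p0 ∨ p1))
    [∨I₂] p1 ⊢ (p0 ∨ p1)
      [Ax] p1 ⊢ p1

Result: YES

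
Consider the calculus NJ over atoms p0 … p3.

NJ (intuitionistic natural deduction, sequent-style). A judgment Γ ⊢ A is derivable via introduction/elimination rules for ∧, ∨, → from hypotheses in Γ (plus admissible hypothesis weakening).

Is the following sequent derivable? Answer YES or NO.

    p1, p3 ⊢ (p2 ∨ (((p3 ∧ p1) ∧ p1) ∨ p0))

Derivation (root first):
[∨I₂] p1, p3 ⊢ (p2 ∨ (((p3 ∧ p1) ∧ p1) ∨ p0))
  [∨I₁] p1, p3 ⊢ (((p3 ∧ p1) ∧ p1) ∨ p0)
    [∧I] p1, p3 ⊢ ((p3 ∧ p1) ∧ p1)
      [∧I] p1, p3 ⊢ (p3 ∧ p1)
        [Ax] p3 ⊢ p3
        [Ax] p1 ⊢ p1
      [Ax] p1 ⊢ p1

Result: YES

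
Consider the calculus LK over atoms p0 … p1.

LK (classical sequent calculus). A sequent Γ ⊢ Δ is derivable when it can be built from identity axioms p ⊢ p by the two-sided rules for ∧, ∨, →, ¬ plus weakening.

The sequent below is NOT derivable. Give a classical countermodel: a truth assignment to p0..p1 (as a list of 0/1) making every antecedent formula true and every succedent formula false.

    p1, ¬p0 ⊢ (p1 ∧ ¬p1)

Truth-table refutation:
  v=00: Γ:[p1=F, ¬p0=T] Δ:[(p1 ∧ ¬p1)=F] refutes=False
  v=01: Γ:[p1=T, ¬p0=T] Δ:[(p1 ∧ ¬p1)=F] refutes=True  ← countermodel

Result: [0, 1]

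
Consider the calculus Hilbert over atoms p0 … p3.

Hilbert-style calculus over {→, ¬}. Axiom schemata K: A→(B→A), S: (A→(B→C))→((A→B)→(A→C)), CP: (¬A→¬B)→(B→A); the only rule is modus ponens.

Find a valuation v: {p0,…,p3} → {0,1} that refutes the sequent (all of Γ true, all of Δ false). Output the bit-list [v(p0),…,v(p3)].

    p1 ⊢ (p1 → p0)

Enumerate valuations to refute Γ ⊢ Δ:
  v=0000: Γ:[p1=F] Δ:[(p1 → p0)=T] refutes=False
  v=0001: Γ:[p1=F] Δ:[(p1 → p0)=T] refutes=False
  v=0010: Γ:[p1=F] Δ:[(p1 → p0)=T] refutes=False
  v=0011: Γ:[p1=F] Δ:[(p1 → p0)=T] refutes=False
  v=0100: Γ:[p1=T] Δ:[(p1 → p0)=F] refutes=True  ← countermodel

Result: [0, 1, 0, 0]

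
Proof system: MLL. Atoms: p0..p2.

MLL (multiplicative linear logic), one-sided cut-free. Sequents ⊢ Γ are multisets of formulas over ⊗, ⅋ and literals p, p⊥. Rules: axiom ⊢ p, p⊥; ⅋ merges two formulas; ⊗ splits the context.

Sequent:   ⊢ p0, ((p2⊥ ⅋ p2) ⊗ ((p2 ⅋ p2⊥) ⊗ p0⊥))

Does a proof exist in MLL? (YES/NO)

Proof tree:
[⊗]  ⊢ p0, ((p2⊥ ⅋ p2) ⊗ ((p2 ⅋ p2⊥) ⊗ p0⊥))
  [⅋]  ⊢ (p2⊥ ⅋ p2)
    [Ax]  ⊢ p2, p2⊥
  [⊗]  ⊢ p0, ((p2 ⅋ p2⊥) ⊗ p0⊥)
    [⅋]  ⊢ (p2 ⅋ p2⊥)
      [Ax]  ⊢ p2, p2⊥
    [Ax]  ⊢ p0, p0⊥

Result: YES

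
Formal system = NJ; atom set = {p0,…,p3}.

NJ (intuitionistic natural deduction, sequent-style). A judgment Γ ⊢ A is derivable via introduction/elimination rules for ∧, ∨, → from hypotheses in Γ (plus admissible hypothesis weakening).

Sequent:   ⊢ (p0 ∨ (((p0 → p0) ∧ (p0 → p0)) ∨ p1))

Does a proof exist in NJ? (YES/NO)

Derivation (root first):
[∨I₂]  ⊢ (p0 ∨ (((p0 → p0) ∧ (p0 → p0)) ∨ p1))
  [∨I₁]  ⊢ (((p0 → p0) ∧ (p0 → p0)) ∨ p1)
    [∧I]  ⊢ ((p0 → p0) ∧ (p0 → p0))
      [→I]  ⊢ (p0 → p0)
        [Ax] p0 ⊢ p0
      [→I]  ⊢ (p0 → p0)
        [Ax] p0 ⊢ p0

Result: YES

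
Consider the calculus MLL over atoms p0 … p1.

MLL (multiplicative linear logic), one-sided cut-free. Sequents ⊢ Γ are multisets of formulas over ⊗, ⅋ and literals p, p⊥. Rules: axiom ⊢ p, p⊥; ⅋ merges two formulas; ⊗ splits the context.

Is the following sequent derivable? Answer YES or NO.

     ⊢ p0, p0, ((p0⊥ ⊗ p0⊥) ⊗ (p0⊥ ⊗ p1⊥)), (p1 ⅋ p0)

Derivation (root first):
[⅋]  ⊢ p0, p0, ((p0⊥ ⊗ p0⊥) ⊗ (p0⊥ ⊗ p1⊥)), (p1 ⅋ p0)
  [⊗]  ⊢ p0, p0, p0, p1, ((p0⊥ ⊗ p0⊥) ⊗ (p0⊥ ⊗ p1⊥))
    [⊗]  ⊢ p0, p0, (p0⊥ ⊗ p0⊥)
      [Ax]  ⊢ p0, p0⊥
      [Ax]  ⊢ p0, p0⊥
    [⊗]  ⊢ p0, p1, (p0⊥ ⊗ p1⊥)
      [Ax]  ⊢ p0, p0⊥
      [Ax]  ⊢ p1, p1⊥

Result: YES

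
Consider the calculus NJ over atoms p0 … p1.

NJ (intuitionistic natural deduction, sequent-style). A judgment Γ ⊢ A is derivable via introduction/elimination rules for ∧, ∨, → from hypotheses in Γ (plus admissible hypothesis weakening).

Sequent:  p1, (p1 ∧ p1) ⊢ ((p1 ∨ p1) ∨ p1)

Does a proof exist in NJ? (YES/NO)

Derivation trace:
[∨I₁] p1, (p1 ∧ p1) ⊢ ((p1 ∨ p1) ∨ p1)
  [Wk] p1, (p1 ∧ p1) ⊢ (p1 ∨ p1)
    [∨I₂] p1 ⊢ (p1 ∨ p1)
      [Ax] p1 ⊢ p1

Result: YES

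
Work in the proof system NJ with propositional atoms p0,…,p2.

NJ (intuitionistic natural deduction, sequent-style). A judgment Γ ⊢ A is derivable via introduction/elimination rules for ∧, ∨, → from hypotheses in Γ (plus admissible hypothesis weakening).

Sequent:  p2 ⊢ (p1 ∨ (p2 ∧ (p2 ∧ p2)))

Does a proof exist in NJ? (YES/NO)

Proof tree:
[∨I₂] p2 ⊢ (p1 ∨ (p2 ∧ (p2 ∧ p2)))
  [∧I] p2 ⊢ (p2 ∧ (p2 ∧ p2))
    [Ax] p2 ⊢ p2
    [∧I] p2 ⊢ (p2 ∧ p2)
      [Ax] p2 ⊢ p2
      [Ax] p2 ⊢ p2

Result: YES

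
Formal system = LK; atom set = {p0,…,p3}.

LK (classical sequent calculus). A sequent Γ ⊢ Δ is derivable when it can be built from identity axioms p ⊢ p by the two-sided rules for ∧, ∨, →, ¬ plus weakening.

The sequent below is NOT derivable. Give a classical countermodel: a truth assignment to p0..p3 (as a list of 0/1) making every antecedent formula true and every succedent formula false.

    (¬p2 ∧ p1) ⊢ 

Truth-table refutation:
  v=0000: Γ:[(¬p2 ∧ p1)=F] Δ:[] refutes=False
  v=0001: Γ:[(¬p2 ∧ p1)=F] Δ:[] refutes=False
  v=0010: Γ:[(¬p2 ∧ p1)=F] Δ:[] refutes=False
  v=0011: Γ:[(¬p2 ∧ p1)=F] Δ:[] refutes=False
  v=0100: Γ:[(¬p2 ∧ p1)=T] Δ:[] refutes=True  ← countermodel

Result: [0, 1, 0, 0]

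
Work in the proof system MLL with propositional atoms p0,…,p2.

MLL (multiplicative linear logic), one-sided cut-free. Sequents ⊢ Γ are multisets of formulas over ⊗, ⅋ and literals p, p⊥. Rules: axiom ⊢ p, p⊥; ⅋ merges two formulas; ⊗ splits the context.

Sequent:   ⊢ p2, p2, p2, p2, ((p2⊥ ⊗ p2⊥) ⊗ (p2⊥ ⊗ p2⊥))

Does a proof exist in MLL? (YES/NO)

Derivation (root first):
[⊗]  ⊢ p2, p2, p2, p2, ((p2⊥ ⊗ p2⊥) ⊗ (p2⊥ ⊗ p2⊥))
  [⊗]  ⊢ p2, p2, (p2⊥ ⊗ p2⊥)
    [Ax]  ⊢ p2, p2⊥
    [Ax]  ⊢ p2, p2⊥
  [⊗]  ⊢ p2, p2, (p2⊥ ⊗ p2⊥)
    [Ax]  ⊢ p2, p2⊥
    [Ax]  ⊢ p2, p2⊥

Result: YES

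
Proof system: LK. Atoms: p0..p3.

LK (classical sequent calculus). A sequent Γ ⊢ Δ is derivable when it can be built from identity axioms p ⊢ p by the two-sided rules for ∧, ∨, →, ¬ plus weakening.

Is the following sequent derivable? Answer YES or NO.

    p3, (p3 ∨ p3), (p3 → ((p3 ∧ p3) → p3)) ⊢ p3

Derivation trace:
[→L] p3, (p3 ∨ p3), (p3 → ((p3 ∧ p3) → p3)) ⊢ p3
  [∨L] (p3 ∨ p3) ⊢ p3
    [Ax] p3 ⊢ p3
    [Ax] p3 ⊢ p3
  [→L] p3, (p3 ∨ p3), ((p3 ∧ p3) → p3) ⊢ p3
    [∧R] p3, (p3 ∨ p3) ⊢ (p3 ∧ p3)
      [∨L] (p3 ∨ p3) ⊢ p3
        [Ax] p3 ⊢ p3
        [Ax] p3 ⊢ p3
      [Ax] p3 ⊢ p3
    [Ax] p3 ⊢ p3

Result: YES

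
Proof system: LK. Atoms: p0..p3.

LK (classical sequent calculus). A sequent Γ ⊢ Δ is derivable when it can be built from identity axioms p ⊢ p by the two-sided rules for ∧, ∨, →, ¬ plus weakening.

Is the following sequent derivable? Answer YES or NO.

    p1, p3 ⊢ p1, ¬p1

Derivation trace:
[¬R] p1, p3 ⊢ p1, ¬p1
  [WL] p1, p1, p3 ⊢ p1
    [WL] p1, p1 ⊢ p1
      [Ax] p1 ⊢ p1

Result: YES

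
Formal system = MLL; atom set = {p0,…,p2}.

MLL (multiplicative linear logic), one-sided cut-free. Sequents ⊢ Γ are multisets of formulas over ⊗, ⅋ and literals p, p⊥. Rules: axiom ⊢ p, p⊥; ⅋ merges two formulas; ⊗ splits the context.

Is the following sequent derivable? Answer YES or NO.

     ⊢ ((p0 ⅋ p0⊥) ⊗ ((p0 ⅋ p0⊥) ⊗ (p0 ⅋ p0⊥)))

Derivation (root first):
[⊗]  ⊢ ((p0 ⅋ p0⊥) ⊗ ((p0 ⅋ p0⊥) ⊗ (p0 ⅋ p0⊥)))
  [⅋]  ⊢ (p0 ⅋ p0⊥)
    [Ax]  ⊢ p0, p0⊥
  [⊗]  ⊢ ((p0 ⅋ p0⊥) ⊗ (p0 ⅋ p0⊥))
    [⅋]  ⊢ (p0 ⅋ p0⊥)
      [Ax]  ⊢ p0, p0⊥
    [⅋]  ⊢ (p0 ⅋ p0⊥)
      [Ax]  ⊢ p0, p0⊥

Result: YES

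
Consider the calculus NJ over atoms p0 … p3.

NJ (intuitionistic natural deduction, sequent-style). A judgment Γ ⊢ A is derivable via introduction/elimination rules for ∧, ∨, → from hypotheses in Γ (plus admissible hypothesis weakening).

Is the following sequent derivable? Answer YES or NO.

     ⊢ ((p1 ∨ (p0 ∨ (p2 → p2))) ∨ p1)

Derivation trace:
[∨I₁]  ⊢ ((p1 ∨ (p0 ∨ (p2 → p2))) ∨ p1)
  [∨I₂]  ⊢ (p1 ∨ (p0 ∨ (p2 → p2)))
    [∨I₂]  ⊢ (p0 ∨ (p2 → p2))
      [→I]  ⊢ (p2 → p2)
        [Ax] p2 ⊢ p2

Result: YES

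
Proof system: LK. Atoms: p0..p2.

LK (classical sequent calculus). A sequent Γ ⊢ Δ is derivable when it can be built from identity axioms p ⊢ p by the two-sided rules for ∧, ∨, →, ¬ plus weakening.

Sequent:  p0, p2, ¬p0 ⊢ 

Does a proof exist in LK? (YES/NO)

Derivation (root first):
[¬L] p0, p2, ¬p0 ⊢ 
  [WL] p0, p2 ⊢ p0
    [Ax] p0 ⊢ p0

Result: YES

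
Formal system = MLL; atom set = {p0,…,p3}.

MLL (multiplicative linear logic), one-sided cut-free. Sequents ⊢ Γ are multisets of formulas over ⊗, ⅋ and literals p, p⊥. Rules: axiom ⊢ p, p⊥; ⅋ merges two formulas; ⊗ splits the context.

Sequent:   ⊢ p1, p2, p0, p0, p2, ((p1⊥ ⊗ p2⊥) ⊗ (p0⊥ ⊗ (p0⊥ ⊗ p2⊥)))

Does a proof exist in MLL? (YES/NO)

Derivation trace:
[⊗]  ⊢ p1, p2, p0, p0, p2, ((p1⊥ ⊗ p2⊥) ⊗ (p0⊥ ⊗ (p0⊥ ⊗ p2⊥)))
  [⊗]  ⊢ p1, p2, (p1⊥ ⊗ p2⊥)
    [Ax]  ⊢ p1, p1⊥
    [Ax]  ⊢ p2, p2⊥
  [⊗]  ⊢ p0, p0, p2, (p0⊥ ⊗ (p0⊥ ⊗ p2⊥))
    [Ax]  ⊢ p0, p0⊥
    [⊗]  ⊢ p0, p2, (p0⊥ ⊗ p2⊥)
      [Ax]  ⊢ p0, p0⊥
      [Ax]  ⊢ p2, p2⊥

Result: YES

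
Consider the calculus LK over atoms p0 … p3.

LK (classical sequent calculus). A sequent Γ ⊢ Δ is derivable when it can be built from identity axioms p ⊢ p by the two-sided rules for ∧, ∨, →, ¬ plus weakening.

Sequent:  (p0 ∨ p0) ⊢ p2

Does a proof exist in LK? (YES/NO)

Truth-table refutation:
  v=0000: Γ:[(p0 ∨ p0)=F] Δ:[p2=F] refutes=False
  v=0001: Γ:[(p0 ∨ p0)=F] Δ:[p2=F] refutes=False
  v=0010: Γ:[(p0 ∨ p0)=F] Δ:[p2=T] refutes=False
  v=0011: Γ:[(p0 ∨ p0)=F] Δ:[p2=T] refutes=False
  v=0100: Γ:[(p0 ∨ p0)=F] Δ:[p2=F] refutes=False
  v=0101: Γ:[(p0 ∨ p0)=F] Δ:[p2=F] refutes=False
  v=0110: Γ:[(p0 ∨ p0)=F] Δ:[p2=T] refutes=False
  v=0111: Γ:[(p0 ∨ p0)=F] Δ:[p2=T] refutes=False
  v=1000: Γ:[(p0 ∨ p0)=T] Δ:[p2=F] refutes=True  ← countermodel

Result: NO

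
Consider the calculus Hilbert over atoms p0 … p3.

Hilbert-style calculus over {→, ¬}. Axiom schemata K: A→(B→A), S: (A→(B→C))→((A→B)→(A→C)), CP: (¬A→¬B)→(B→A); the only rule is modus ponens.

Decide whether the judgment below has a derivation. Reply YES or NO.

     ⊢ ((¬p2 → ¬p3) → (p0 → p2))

Truth-table refutation:
  v=0000: Γ:[] Δ:[((¬p2 → ¬p3) → (p0 → p2))=T] refutes=False
  v=0001: Γ:[] Δ:[((¬p2 → ¬p3) → (p0 → p2))=T] refutes=False
  v=0010: Γ:[] Δ:[((¬p2 → ¬p3) → (p0 → p2))=T] refutes=False
  v=0011: Γ:[] Δ:[((¬p2 → ¬p3) → (p0 → p2))=T] refutes=False
  v=0100: Γ:[] Δ:[((¬p2 → ¬p3) → (p0 → p2))=T] refutes=False
  v=0101: Γ:[] Δ:[((¬p2 → ¬p3) → (p0 → p2))=T] refutes=False
  v=0110: Γ:[] Δ:[((¬p2 → ¬p3) → (p0 → p2))=T] refutes=False
  v=0111: Γ:[] Δ:[((¬p2 → ¬p3) → (p0 → p2))=T] refutes=False
  v=1000: Γ:[] Δ:[((¬p2 → ¬p3) → (p0 → p2))=F] refutes=True  ← countermodel

Result: NO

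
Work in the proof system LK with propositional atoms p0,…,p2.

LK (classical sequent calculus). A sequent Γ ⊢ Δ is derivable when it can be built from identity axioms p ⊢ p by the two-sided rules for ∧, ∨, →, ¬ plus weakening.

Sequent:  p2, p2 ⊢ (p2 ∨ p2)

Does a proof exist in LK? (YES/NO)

Proof tree:
[∨R] p2, p2 ⊢ (p2 ∨ p2)
  [WL] p2, p2 ⊢ p2, p2
    [WR] p2 ⊢ p2, p2
      [Ax] p2 ⊢ p2

Result: YES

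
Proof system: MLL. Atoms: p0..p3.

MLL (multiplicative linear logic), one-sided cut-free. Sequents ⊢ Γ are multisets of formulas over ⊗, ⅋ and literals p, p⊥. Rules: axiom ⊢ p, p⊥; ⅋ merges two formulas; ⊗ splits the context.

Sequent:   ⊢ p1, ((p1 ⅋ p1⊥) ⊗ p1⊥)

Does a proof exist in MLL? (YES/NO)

Derivation (root first):
[⊗]  ⊢ p1, ((p1 ⅋ p1⊥) ⊗ p1⊥)
  [⅋]  ⊢ (p1 ⅋ p1⊥)
    [Ax]  ⊢ p1, p1⊥
  [Ax]  ⊢ p1, p1⊥

Result: YES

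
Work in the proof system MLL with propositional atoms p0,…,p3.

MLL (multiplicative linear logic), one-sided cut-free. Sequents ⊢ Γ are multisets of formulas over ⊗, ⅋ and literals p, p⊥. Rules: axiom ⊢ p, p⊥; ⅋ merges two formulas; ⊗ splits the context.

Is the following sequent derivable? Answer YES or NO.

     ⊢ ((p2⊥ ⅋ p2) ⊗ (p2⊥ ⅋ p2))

Derivation trace:
[⊗]  ⊢ ((p2⊥ ⅋ p2) ⊗ (p2⊥ ⅋ p2))
  [⅋]  ⊢ (p2⊥ ⅋ p2)
    [Ax]  ⊢ p2, p2⊥
  [⅋]  ⊢ (p2⊥ ⅋ p2)
    [Ax]  ⊢ p2, p2⊥

Result: YES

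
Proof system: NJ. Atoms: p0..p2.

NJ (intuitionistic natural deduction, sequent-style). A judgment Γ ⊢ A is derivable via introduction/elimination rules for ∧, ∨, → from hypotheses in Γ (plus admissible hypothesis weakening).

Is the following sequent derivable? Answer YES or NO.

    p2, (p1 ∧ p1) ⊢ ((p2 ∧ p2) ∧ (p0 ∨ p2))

Derivation trace:
[∧I] p2, (p1 ∧ p1) ⊢ ((p2 ∧ p2) ∧ (p0 ∨ p2))
  [∧I] p2, (p1 ∧ p1) ⊢ (p2 ∧ p2)
    [Ax] p2 ⊢ p2
    [Wk] p2, (p1 ∧ p1) ⊢ p2
      [Ax] p2 ⊢ p2
  [∨I₂] p2, (p1 ∧ p1) ⊢ (p0 ∨ p2)
    [Wk] p2, (p1 ∧ p1) ⊢ p2
      [Ax] p2 ⊢ p2

Result: YES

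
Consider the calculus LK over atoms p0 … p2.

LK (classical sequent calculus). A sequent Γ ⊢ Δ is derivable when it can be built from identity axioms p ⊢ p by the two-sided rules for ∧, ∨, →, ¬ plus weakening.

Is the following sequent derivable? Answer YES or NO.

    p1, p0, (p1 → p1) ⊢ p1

Derivation trace:
[→L] p1, p0, (p1 → p1) ⊢ p1
  [WL] p1, p0 ⊢ p1
    [Ax] p1 ⊢ p1
  [Ax] p1 ⊢ p1

Result: YES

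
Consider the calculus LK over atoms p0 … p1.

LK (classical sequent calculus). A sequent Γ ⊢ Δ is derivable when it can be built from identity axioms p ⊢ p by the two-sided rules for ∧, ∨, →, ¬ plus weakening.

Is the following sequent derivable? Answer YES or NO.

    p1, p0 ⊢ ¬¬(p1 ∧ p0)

Proof tree:
[¬R] p1, p0 ⊢ ¬¬(p1 ∧ p0)
  [¬L] p1, p0, ¬(p1 ∧ p0) ⊢ 
    [∧R] p1, p0 ⊢ (p1 ∧ p0)
      [WL] p1, p1 ⊢ p1
        [Ax] p1 ⊢ p1
      [Ax] p0 ⊢ p0

Result: YES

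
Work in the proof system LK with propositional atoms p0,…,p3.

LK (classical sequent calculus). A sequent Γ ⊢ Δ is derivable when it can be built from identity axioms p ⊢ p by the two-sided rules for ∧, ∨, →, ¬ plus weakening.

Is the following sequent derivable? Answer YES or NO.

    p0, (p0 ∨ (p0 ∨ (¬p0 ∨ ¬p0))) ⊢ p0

Proof tree:
[∨L] p0, (p0 ∨ (p0 ∨ (¬p0 ∨ ¬p0))) ⊢ p0
  [Ax] p0 ⊢ p0
  [∨L] p0, (p0 ∨ (¬p0 ∨ ¬p0)) ⊢ p0
    [Ax] p0 ⊢ p0
    [∨L] p0, (¬p0 ∨ ¬p0) ⊢ 
      [¬L] p0, ¬p0 ⊢ 
        [Ax] p0 ⊢ p0
      [¬L] p0, ¬p0 ⊢ 
        [Ax] p0 ⊢ p0

Result: YES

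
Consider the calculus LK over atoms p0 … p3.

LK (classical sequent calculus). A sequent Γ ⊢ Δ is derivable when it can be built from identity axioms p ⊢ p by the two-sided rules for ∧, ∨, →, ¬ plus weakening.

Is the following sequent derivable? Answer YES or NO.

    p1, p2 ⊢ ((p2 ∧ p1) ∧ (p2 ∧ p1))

Proof tree:
[∧R] p1, p2 ⊢ ((p2 ∧ p1) ∧ (p2 ∧ p1))
  [∧R] p1, p2 ⊢ (p2 ∧ p1)
    [Ax] p2 ⊢ p2
    [Ax] p1 ⊢ p1
  [∧R] p1, p2 ⊢ (p2 ∧ p1)
    [Ax] p2 ⊢ p2
    [Ax] p1 ⊢ p1

Result: YES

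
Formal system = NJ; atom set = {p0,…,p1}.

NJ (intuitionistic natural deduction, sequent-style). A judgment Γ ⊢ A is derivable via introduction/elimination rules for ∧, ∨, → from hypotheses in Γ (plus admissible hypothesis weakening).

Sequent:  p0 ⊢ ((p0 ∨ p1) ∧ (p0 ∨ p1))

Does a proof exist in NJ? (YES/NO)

Derivation (root first):
[∧I] p0 ⊢ ((p0 ∨ p1) ∧ (p0 ∨ p1))
  [∨I₁] p0 ⊢ (p0 ∨ p1)
    [Ax] p0 ⊢ p0
  [∨I₁] p0 ⊢ (p0 ∨ p1)
    [Ax] p0 ⊢ p0

Result: YES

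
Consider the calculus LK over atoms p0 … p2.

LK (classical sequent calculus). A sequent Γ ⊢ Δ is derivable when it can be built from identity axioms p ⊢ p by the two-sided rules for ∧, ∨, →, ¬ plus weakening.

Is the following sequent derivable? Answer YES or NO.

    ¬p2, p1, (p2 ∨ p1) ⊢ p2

Enumerate valuations to refute Γ ⊢ Δ:
  v=000: Γ:[¬p2=T, p1=F, (p2 ∨ p1)=F] Δ:[p2=F] refutes=False
  v=001: Γ:[¬p2=F, p1=F, (p2 ∨ p1)=T] Δ:[p2=T] refutes=False
  v=010: Γ:[¬p2=T, p1=T, (p2 ∨ p1)=T] Δ:[p2=F] refutes=True  ← countermodel

Result: NO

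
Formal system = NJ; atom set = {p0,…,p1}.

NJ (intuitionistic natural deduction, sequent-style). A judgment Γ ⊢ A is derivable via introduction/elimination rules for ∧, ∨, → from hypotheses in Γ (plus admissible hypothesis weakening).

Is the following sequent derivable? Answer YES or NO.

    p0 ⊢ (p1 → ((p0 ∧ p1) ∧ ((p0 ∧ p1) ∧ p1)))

Derivation trace:
[→I] p0 ⊢ (p1 → ((p0 ∧ p1) ∧ ((p0 ∧ p1) ∧ p1)))
  [∧I] p1, p0 ⊢ ((p0 ∧ p1) ∧ ((p0 ∧ p1) ∧ p1))
    [∧I] p1, p0 ⊢ (p0 ∧ p1)
      [Ax] p0 ⊢ p0
      [Ax] p1 ⊢ p1
    [∧I] p1, p0 ⊢ ((p0 ∧ p1) ∧ p1)
      [∧I] p1, p0 ⊢ (p0 ∧ p1)
        [Ax] p0 ⊢ p0
        [Ax] p1 ⊢ p1
      [Ax] p1 ⊢ p1

Result: YES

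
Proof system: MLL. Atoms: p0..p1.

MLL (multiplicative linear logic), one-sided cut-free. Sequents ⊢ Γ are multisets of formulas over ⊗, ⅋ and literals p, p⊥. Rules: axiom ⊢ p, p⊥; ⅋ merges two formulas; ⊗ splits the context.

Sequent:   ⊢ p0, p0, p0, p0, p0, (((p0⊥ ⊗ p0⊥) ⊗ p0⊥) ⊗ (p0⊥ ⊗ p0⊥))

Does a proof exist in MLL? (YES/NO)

Derivation trace:
[⊗]  ⊢ p0, p0, p0, p0, p0, (((p0⊥ ⊗ p0⊥) ⊗ p0⊥) ⊗ (p0⊥ ⊗ p0⊥))
  [⊗]  ⊢ p0, p0, p0, ((p0⊥ ⊗ p0⊥) ⊗ p0⊥)
    [⊗]  ⊢ p0, p0, (p0⊥ ⊗ p0⊥)
      [Ax]  ⊢ p0, p0⊥
      [Ax]  ⊢ p0, p0⊥
    [Ax]  ⊢ p0, p0⊥
  [⊗]  ⊢ p0, p0, (p0⊥ ⊗ p0⊥)
    [Ax]  ⊢ p0, p0⊥
    [Ax]  ⊢ p0, p0⊥

Result: YES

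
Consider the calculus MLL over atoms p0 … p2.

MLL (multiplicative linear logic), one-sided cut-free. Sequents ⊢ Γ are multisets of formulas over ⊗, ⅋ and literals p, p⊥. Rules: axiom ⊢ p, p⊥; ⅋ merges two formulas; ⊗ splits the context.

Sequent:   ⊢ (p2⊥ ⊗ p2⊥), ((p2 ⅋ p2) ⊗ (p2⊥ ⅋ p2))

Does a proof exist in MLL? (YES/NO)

Derivation trace:
[⊗]  ⊢ (p2⊥ ⊗ p2⊥), ((p2 ⅋ p2) ⊗ (p2⊥ ⅋ p2))
  [⅋]  ⊢ (p2⊥ ⊗ p2⊥), (p2 ⅋ p2)
    [⊗]  ⊢ p2, p2, (p2⊥ ⊗ p2⊥)
      [Ax]  ⊢ p2, p2⊥
      [Ax]  ⊢ p2, p2⊥
  [⅋]  ⊢ (p2⊥ ⅋ p2)
    [Ax]  ⊢ p2, p2⊥

Result: YES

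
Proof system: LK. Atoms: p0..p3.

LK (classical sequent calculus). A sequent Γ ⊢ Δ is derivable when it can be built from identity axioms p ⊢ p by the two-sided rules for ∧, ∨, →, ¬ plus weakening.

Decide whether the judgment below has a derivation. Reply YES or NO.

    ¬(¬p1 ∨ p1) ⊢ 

Proof tree:
[¬L] ¬(¬p1 ∨ p1) ⊢ 
  [∨R]  ⊢ (¬p1 ∨ p1)
    [¬R]  ⊢ p1, ¬p1
      [Ax] p1 ⊢ p1

Result: YES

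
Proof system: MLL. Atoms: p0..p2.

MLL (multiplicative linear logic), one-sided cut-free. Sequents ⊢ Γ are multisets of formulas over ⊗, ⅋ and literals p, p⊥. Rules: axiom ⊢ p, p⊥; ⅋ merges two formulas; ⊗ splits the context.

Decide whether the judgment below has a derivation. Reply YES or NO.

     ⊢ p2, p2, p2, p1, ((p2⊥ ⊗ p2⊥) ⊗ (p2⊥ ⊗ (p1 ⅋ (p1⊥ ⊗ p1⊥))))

Proof tree:
[⊗]  ⊢ p2, p2, p2, p1, ((p2⊥ ⊗ p2⊥) ⊗ (p2⊥ ⊗ (p1 ⅋ (p1⊥ ⊗ p1⊥))))
  [⊗]  ⊢ p2, p2, (p2⊥ ⊗ p2⊥)
    [Ax]  ⊢ p2, p2⊥
    [Ax]  ⊢ p2, p2⊥
  [⊗]  ⊢ p2, p1, (p2⊥ ⊗ (p1 ⅋ (p1⊥ ⊗ p1⊥)))
    [Ax]  ⊢ p2, p2⊥
    [⅋]  ⊢ p1, (p1 ⅋ (p1⊥ ⊗ p1⊥))
      [⊗]  ⊢ p1, p1, (p1⊥ ⊗ p1⊥)
        [Ax]  ⊢ p1, p1⊥
        [Ax]  ⊢ p1, p1⊥

Result: YES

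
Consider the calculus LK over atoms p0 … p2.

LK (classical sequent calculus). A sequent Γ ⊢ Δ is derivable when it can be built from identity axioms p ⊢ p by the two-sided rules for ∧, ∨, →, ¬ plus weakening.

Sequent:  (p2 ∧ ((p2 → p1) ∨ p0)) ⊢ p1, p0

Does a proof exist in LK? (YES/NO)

Derivation (root first):
[∧L] (p2 ∧ ((p2 → p1) ∨ p0)) ⊢ p1, p0
  [∨L] p2, ((p2 → p1) ∨ p0) ⊢ p1, p0
    [→L] p2, (p2 → p1) ⊢ p1
      [Ax] p2 ⊢ p2
      [Ax] p1 ⊢ p1
    [Ax] p0 ⊢ p0

Result: YES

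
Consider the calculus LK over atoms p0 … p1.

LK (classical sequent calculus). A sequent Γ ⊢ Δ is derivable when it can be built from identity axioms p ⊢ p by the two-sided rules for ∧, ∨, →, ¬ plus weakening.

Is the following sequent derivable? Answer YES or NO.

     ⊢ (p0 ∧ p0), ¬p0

Derivation trace:
[¬R]  ⊢ (p0 ∧ p0), ¬p0
  [∧R] p0 ⊢ (p0 ∧ p0)
    [Ax] p0 ⊢ p0
    [Ax] p0 ⊢ p0

Result: YES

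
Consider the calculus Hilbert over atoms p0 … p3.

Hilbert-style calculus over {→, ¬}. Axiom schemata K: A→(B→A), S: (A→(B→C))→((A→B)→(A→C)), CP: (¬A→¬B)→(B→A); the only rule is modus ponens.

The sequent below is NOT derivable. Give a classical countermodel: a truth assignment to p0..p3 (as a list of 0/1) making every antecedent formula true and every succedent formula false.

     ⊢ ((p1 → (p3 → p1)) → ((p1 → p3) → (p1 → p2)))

Truth-table refutation:
  v=0000: Γ:[] Δ:[((p1 → (p3 → p1)) → ((p1 → p3) → (p1 → p2)))=T] refutes=False
  v=0001: Γ:[] Δ:[((p1 → (p3 → p1)) → ((p1 → p3) → (p1 → p2)))=T] refutes=False
  v=0010: Γ:[] Δ:[((p1 → (p3 → p1)) → ((p1 → p3) → (p1 → p2)))=T] refutes=False
  v=0011: Γ:[] Δ:[((p1 → (p3 → p1)) → ((p1 → p3) → (p1 → p2)))=T] refutes=False
  v=0100: Γ:[] Δ:[((p1 → (p3 → p1)) → ((p1 → p3) → (p1 → p2)))=T] refutes=False
  v=0101: Γ:[] Δ:[((p1 → (p3 → p1)) → ((p1 → p3) → (p1 → p2)))=F] refutes=True  ← countermodel

Result: [0, 1, 0, 1]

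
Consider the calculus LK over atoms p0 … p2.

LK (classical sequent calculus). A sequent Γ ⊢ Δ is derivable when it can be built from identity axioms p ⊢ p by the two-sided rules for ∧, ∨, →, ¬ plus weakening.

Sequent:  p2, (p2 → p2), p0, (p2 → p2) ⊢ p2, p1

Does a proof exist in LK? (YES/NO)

Derivation trace:
[WR] p2, (p2 → p2), p0, (p2 → p2) ⊢ p2, p1
  [→L] p2, (p2 → p2), p0, (p2 → p2) ⊢ p2
    [→L] p2, (p2 → p2) ⊢ p2
      [Ax] p2 ⊢ p2
      [Ax] p2 ⊢ p2
    [WL] p2, p0, p2 ⊢ p2
      [WL] p2, p0 ⊢ p2
        [Ax] p2 ⊢ p2

Result: YES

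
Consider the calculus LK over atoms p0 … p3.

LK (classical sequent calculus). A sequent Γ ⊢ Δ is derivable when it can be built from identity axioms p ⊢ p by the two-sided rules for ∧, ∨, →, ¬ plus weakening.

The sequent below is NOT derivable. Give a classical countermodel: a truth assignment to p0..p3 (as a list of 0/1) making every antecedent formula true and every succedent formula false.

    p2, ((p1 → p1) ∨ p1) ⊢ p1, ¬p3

Truth-table refutation:
  v=0000: Γ:[p2=F, ((p1 → p1) ∨ p1)=T] Δ:[p1=F, ¬p3=T] refutes=False
  v=0001: Γ:[p2=F, ((p1 → p1) ∨ p1)=T] Δ:[p1=F, ¬p3=F] refutes=False
  v=0010: Γ:[p2=T, ((p1 → p1) ∨ p1)=T] Δ:[p1=F, ¬p3=T] refutes=False
  v=0011: Γ:[p2=T, ((p1 → p1) ∨ p1)=T] Δ:[p1=F, ¬p3=F] refutes=True  ← countermodel

Result: [0, 0, 1, 1]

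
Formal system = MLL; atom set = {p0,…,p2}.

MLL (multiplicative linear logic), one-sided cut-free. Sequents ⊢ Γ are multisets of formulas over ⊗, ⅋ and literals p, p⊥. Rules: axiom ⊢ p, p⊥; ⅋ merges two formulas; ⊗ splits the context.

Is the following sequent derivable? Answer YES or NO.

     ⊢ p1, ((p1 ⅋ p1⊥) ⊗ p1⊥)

Derivation trace:
[⊗]  ⊢ p1, ((p1 ⅋ p1⊥) ⊗ p1⊥)
  [⅋]  ⊢ (p1 ⅋ p1⊥)
    [Ax]  ⊢ p1, p1⊥
  [Ax]  ⊢ p1, p1⊥

Result: YES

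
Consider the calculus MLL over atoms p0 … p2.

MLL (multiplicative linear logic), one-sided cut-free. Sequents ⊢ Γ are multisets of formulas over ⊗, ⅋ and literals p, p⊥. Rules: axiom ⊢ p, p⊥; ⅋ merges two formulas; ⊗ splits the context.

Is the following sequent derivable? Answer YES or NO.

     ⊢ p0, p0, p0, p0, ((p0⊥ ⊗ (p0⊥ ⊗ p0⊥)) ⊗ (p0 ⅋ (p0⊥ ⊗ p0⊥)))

Proof tree:
[⊗]  ⊢ p0, p0, p0, p0, ((p0⊥ ⊗ (p0⊥ ⊗ p0⊥)) ⊗ (p0 ⅋ (p0⊥ ⊗ p0⊥)))
  [⊗]  ⊢ p0, p0, p0, (p0⊥ ⊗ (p0⊥ ⊗ p0⊥))
    [Ax]  ⊢ p0, p0⊥
    [⊗]  ⊢ p0, p0, (p0⊥ ⊗ p0⊥)
      [Ax]  ⊢ p0, p0⊥
      [Ax]  ⊢ p0, p0⊥
  [⅋]  ⊢ p0, (p0 ⅋ (p0⊥ ⊗ p0⊥))
    [⊗]  ⊢ p0, p0, (p0⊥ ⊗ p0⊥)
      [Ax]  ⊢ p0, p0⊥
      [Ax]  ⊢ p0, p0⊥

Result: YES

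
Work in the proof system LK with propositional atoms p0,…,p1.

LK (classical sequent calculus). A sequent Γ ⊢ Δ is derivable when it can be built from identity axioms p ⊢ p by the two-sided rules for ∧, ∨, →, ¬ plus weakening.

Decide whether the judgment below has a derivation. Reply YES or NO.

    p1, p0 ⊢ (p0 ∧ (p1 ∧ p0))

Derivation trace:
[∧R] p1, p0 ⊢ (p0 ∧ (p1 ∧ p0))
  [Ax] p0 ⊢ p0
  [∧R] p1, p0 ⊢ (p1 ∧ p0)
    [Ax] p1 ⊢ p1
    [Ax] p0 ⊢ p0

Result: YES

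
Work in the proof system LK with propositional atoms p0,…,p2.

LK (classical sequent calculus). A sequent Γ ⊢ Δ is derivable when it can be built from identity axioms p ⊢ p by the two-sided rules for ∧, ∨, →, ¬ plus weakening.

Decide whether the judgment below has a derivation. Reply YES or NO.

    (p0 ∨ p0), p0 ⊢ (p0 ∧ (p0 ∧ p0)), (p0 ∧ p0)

Proof tree:
[∧R] (p0 ∨ p0), p0 ⊢ (p0 ∧ (p0 ∧ p0)), (p0 ∧ p0)
  [∨L] (p0 ∨ p0) ⊢ (p0 ∧ (p0 ∧ p0)), p0
    [∧R] p0 ⊢ (p0 ∧ (p0 ∧ p0))
      [Ax] p0 ⊢ p0
      [∧R] p0 ⊢ (p0 ∧ p0)
        [Ax] p0 ⊢ p0
        [Ax] p0 ⊢ p0
    [Ax] p0 ⊢ p0
  [Ax] p0 ⊢ p0

Result: YES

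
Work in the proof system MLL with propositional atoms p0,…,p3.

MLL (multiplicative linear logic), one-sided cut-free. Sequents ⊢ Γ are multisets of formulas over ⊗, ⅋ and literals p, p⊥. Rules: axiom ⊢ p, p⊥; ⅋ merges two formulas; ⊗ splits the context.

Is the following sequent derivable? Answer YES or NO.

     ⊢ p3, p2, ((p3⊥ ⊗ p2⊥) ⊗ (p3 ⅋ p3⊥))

Derivation (root first):
[⊗]  ⊢ p3, p2, ((p3⊥ ⊗ p2⊥) ⊗ (p3 ⅋ p3⊥))
  [⊗]  ⊢ p3, p2, (p3⊥ ⊗ p2⊥)
    [Ax]  ⊢ p3, p3⊥
    [Ax]  ⊢ p2, p2⊥
  [⅋]  ⊢ (p3 ⅋ p3⊥)
    [Ax]  ⊢ p3, p3⊥

Result: YES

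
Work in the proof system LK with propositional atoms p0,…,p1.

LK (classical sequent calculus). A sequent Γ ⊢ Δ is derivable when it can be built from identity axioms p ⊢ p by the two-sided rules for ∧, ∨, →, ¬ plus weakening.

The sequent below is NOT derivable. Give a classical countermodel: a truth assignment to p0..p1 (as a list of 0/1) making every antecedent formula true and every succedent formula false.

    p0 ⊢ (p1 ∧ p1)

Truth-table refutation:
  v=00: Γ:[p0=F] Δ:[(p1 ∧ p1)=F] refutes=False
  v=01: Γ:[p0=F] Δ:[(p1 ∧ p1)=T] refutes=False
  v=10: Γ:[p0=T] Δ:[(p1 ∧ p1)=F] refutes=True  ← countermodel

Result: [1, 0]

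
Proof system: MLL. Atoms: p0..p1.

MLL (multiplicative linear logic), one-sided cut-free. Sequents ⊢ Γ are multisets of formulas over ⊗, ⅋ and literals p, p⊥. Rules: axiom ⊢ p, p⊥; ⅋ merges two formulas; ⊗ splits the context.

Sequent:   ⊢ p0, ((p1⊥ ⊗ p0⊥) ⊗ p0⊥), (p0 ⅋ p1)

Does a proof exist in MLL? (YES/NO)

Derivation (root first):
[⅋]  ⊢ p0, ((p1⊥ ⊗ p0⊥) ⊗ p0⊥), (p0 ⅋ p1)
  [⊗]  ⊢ p1, p0, p0, ((p1⊥ ⊗ p0⊥) ⊗ p0⊥)
    [⊗]  ⊢ p1, p0, (p1⊥ ⊗ p0⊥)
      [Ax]  ⊢ p1, p1⊥
      [Ax]  ⊢ p0, p0⊥
    [Ax]  ⊢ p0, p0⊥

Result: YES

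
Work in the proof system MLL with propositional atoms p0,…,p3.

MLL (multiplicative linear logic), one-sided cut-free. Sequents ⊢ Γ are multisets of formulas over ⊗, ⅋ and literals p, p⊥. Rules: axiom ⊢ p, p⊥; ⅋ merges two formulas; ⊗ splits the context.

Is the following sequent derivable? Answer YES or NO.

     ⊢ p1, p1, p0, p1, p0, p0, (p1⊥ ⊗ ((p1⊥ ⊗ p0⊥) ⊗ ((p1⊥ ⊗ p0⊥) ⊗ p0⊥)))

Derivation (root first):
[⊗]  ⊢ p1, p1, p0, p1, p0, p0, (p1⊥ ⊗ ((p1⊥ ⊗ p0⊥) ⊗ ((p1⊥ ⊗ p0⊥) ⊗ p0⊥)))
  [Ax]  ⊢ p1, p1⊥
  [⊗]  ⊢ p1, p0, p1, p0, p0, ((p1⊥ ⊗ p0⊥) ⊗ ((p1⊥ ⊗ p0⊥) ⊗ p0⊥))
    [⊗]  ⊢ p1, p0, (p1⊥ ⊗ p0⊥)
      [Ax]  ⊢ p1, p1⊥
      [Ax]  ⊢ p0, p0⊥
    [⊗]  ⊢ p1, p0, p0, ((p1⊥ ⊗ p0⊥) ⊗ p0⊥)
      [⊗]  ⊢ p1, p0, (p1⊥ ⊗ p0⊥)
        [Ax]  ⊢ p1, p1⊥
        [Ax]  ⊢ p0, p0⊥
      [Ax]  ⊢ p0, p0⊥

Result: YES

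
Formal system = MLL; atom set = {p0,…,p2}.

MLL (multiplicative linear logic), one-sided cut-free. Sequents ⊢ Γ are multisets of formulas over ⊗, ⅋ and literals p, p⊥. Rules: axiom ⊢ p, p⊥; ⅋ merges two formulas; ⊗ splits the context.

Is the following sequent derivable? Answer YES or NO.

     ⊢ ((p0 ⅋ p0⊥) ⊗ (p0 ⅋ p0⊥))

Proof tree:
[⊗]  ⊢ ((p0 ⅋ p0⊥) ⊗ (p0 ⅋ p0⊥))
  [⅋]  ⊢ (p0 ⅋ p0⊥)
    [Ax]  ⊢ p0, p0⊥
  [⅋]  ⊢ (p0 ⅋ p0⊥)
    [Ax]  ⊢ p0, p0⊥

Result: YES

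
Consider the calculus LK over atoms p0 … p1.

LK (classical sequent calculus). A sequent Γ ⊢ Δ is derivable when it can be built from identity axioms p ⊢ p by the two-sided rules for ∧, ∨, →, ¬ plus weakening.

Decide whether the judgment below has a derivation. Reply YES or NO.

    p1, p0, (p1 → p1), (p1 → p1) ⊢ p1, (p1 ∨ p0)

Proof tree:
[→L] p1, p0, (p1 → p1), (p1 → p1) ⊢ p1, (p1 ∨ p0)
  [WL] p1, (p1 → p1), p0 ⊢ p1
    [→L] p1, (p1 → p1) ⊢ p1
      [Ax] p1 ⊢ p1
      [Ax] p1 ⊢ p1
  [WR] p1 ⊢ (p1 ∨ p0), p1
    [∨R] p1 ⊢ (p1 ∨ p0)
      [WR] p1 ⊢ p1, p0
        [Ax] p1 ⊢ p1

Result: YES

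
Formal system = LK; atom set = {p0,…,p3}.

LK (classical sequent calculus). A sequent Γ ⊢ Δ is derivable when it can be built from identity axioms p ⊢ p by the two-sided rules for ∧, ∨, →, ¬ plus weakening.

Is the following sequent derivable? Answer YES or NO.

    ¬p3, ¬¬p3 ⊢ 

Proof tree:
[¬L] ¬p3, ¬¬p3 ⊢ 
  [¬L] ¬p3 ⊢ ¬p3
    [¬R]  ⊢ p3, ¬p3
      [Ax] p3 ⊢ p3

Result: YES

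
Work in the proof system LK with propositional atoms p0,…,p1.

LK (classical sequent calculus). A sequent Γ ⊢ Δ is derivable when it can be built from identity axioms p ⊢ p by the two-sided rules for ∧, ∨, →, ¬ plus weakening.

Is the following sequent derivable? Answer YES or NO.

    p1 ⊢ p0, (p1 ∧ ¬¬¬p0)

Derivation (root first):
[∧R] p1 ⊢ p0, (p1 ∧ ¬¬¬p0)
  [Ax] p1 ⊢ p1
  [¬R]  ⊢ p0, ¬¬¬p0
    [¬L] ¬¬p0 ⊢ p0
      [¬R]  ⊢ p0, ¬p0
        [Ax] p0 ⊢ p0

Result: YES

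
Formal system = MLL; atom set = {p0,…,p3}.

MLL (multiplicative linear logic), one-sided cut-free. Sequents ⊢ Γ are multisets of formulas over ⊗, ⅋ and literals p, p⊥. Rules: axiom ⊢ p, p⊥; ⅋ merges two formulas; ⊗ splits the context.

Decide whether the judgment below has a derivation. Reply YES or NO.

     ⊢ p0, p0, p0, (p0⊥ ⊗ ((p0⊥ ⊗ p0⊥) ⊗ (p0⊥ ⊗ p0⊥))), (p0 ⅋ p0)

Proof tree:
[⅋]  ⊢ p0, p0, p0, (p0⊥ ⊗ ((p0⊥ ⊗ p0⊥) ⊗ (p0⊥ ⊗ p0⊥))), (p0 ⅋ p0)
  [⊗]  ⊢ p0, p0, p0, p0, p0, (p0⊥ ⊗ ((p0⊥ ⊗ p0⊥) ⊗ (p0⊥ ⊗ p0⊥)))
    [Ax]  ⊢ p0, p0⊥
    [⊗]  ⊢ p0, p0, p0, p0, ((p0⊥ ⊗ p0⊥) ⊗ (p0⊥ ⊗ p0⊥))
      [⊗]  ⊢ p0, p0, (p0⊥ ⊗ p0⊥)
        [Ax]  ⊢ p0, p0⊥
        [Ax]  ⊢ p0, p0⊥
      [⊗]  ⊢ p0, p0, (p0⊥ ⊗ p0⊥)
        [Ax]  ⊢ p0, p0⊥
        [Ax]  ⊢ p0, p0⊥

Result: YES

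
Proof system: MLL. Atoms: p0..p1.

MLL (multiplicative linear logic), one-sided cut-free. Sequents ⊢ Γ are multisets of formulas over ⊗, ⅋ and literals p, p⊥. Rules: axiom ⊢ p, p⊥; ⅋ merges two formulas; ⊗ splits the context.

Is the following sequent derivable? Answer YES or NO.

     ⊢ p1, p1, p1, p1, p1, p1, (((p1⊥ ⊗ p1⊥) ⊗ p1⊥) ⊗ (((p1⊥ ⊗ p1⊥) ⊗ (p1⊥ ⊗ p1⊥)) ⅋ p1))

Derivation (root first):
[⊗]  ⊢ p1, p1, p1, p1, p1, p1, (((p1⊥ ⊗ p1⊥) ⊗ p1⊥) ⊗ (((p1⊥ ⊗ p1⊥) ⊗ (p1⊥ ⊗ p1⊥)) ⅋ p1))
  [⊗]  ⊢ p1, p1, p1, ((p1⊥ ⊗ p1⊥) ⊗ p1⊥)
    [⊗]  ⊢ p1, p1, (p1⊥ ⊗ p1⊥)
      [Ax]  ⊢ p1, p1⊥
      [Ax]  ⊢ p1, p1⊥
    [Ax]  ⊢ p1, p1⊥
  [⅋]  ⊢ p1, p1, p1, (((p1⊥ ⊗ p1⊥) ⊗ (p1⊥ ⊗ p1⊥)) ⅋ p1)
    [⊗]  ⊢ p1, p1, p1, p1, ((p1⊥ ⊗ p1⊥) ⊗ (p1⊥ ⊗ p1⊥))
      [⊗]  ⊢ p1, p1, (p1⊥ ⊗ p1⊥)
        [Ax]  ⊢ p1, p1⊥
        [Ax]  ⊢ p1, p1⊥
      [⊗]  ⊢ p1, p1, (p1⊥ ⊗ p1⊥)
        [Ax]  ⊢ p1, p1⊥
        [Ax]  ⊢ p1, p1⊥

Result: YES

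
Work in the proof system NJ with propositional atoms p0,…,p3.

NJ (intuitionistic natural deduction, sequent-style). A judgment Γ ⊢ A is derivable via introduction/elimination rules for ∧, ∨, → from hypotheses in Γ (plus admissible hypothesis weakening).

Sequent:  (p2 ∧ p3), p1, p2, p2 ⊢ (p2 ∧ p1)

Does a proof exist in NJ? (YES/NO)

Proof tree:
[Wk] (p2 ∧ p3), p1, p2, p2 ⊢ (p2 ∧ p1)
  [∧I] (p2 ∧ p3), p1, p2 ⊢ (p2 ∧ p1)
    [Ax] p2 ⊢ p2
    [Wk] p1, (p2 ∧ p3) ⊢ p1
      [Ax] p1 ⊢ p1

Result: YES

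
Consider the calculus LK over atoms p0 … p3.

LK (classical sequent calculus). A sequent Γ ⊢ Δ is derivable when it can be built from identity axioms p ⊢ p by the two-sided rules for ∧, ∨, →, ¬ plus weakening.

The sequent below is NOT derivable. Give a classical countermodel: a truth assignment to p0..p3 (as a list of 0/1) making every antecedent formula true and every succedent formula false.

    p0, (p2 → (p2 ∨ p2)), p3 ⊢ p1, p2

Enumerate valuations to refute Γ ⊢ Δ:
  v=0000: Γ:[p0=F, (p2 → (p2 ∨ p2))=T, p3=F] Δ:[p1=F, p2=F] refutes=False
  v=0001: Γ:[p0=F, (p2 → (p2 ∨ p2))=T, p3=T] Δ:[p1=F, p2=F] refutes=False
  v=0010: Γ:[p0=F, (p2 → (p2 ∨ p2))=T, p3=F] Δ:[p1=F, p2=T] refutes=False
  v=0011: Γ:[p0=F, (p2 → (p2 ∨ p2))=T, p3=T] Δ:[p1=F, p2=T] refutes=False
  v=0100: Γ:[p0=F, (p2 → (p2 ∨ p2))=T, p3=F] Δ:[p1=T, p2=F] refutes=False
  v=0101: Γ:[p0=F, (p2 → (p2 ∨ p2))=T, p3=T] Δ:[p1=T, p2=F] refutes=False
  v=0110: Γ:[p0=F, (p2 → (p2 ∨ p2))=T, p3=F] Δ:[p1=T, p2=T] refutes=False
  v=0111: Γ:[p0=F, (p2 → (p2 ∨ p2))=T, p3=T] Δ:[p1=T, p2=T] refutes=False
  v=1000: Γ:[p0=T, (p2 → (p2 ∨ p2))=T, p3=F] Δ:[p1=F, p2=F] refutes=False
  v=1001: Γ:[p0=T, (p2 → (p2 ∨ p2))=T, p3=T] Δ:[p1=F, p2=F] refutes=True  ← countermodel

Result: [1, 0, 0, 1]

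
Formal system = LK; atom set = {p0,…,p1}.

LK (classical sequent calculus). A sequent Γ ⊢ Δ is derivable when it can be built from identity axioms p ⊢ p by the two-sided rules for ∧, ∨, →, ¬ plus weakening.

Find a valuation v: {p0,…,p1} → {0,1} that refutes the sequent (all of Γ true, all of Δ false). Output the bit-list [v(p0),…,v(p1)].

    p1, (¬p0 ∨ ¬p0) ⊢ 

Truth-table refutation:
  v=00: Γ:[p1=F, (¬p0 ∨ ¬p0)=T] Δ:[] refutes=False
  v=01: Γ:[p1=T, (¬p0 ∨ ¬p0)=T] Δ:[] refutes=True  ← countermodel

Result: [0, 1]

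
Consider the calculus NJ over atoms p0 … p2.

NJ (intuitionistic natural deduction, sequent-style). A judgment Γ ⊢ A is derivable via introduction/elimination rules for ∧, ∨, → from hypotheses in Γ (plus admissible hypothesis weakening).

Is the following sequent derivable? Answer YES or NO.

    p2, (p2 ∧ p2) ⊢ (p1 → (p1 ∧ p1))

Derivation (root first):
[Wk] p2, (p2 ∧ p2) ⊢ (p1 → (p1 ∧ p1))
  [Wk] p2 ⊢ (p1 → (p1 ∧ p1))
    [→I]  ⊢ (p1 → (p1 ∧ p1))
      [∧I] p1 ⊢ (p1 ∧ p1)
        [Ax] p1 ⊢ p1
        [Ax] p1 ⊢ p1

Result: YES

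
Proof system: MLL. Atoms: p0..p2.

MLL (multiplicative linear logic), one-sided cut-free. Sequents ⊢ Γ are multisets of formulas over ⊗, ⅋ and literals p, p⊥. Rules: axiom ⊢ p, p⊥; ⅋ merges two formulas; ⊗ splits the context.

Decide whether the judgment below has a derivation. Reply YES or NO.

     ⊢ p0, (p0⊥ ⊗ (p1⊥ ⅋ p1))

Derivation (root first):
[⊗]  ⊢ p0, (p0⊥ ⊗ (p1⊥ ⅋ p1))
  [Ax]  ⊢ p0, p0⊥
  [⅋]  ⊢ (p1⊥ ⅋ p1)
    [Ax]  ⊢ p1, p1⊥

Result: YES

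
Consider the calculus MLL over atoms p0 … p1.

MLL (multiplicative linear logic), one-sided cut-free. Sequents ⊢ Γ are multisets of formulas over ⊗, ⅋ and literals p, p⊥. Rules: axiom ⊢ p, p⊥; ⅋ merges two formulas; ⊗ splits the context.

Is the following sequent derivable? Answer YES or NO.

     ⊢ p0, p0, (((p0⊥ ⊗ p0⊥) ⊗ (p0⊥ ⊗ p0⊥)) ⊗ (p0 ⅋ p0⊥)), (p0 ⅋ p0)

Proof tree:
[⅋]  ⊢ p0, p0, (((p0⊥ ⊗ p0⊥) ⊗ (p0⊥ ⊗ p0⊥)) ⊗ (p0 ⅋ p0⊥)), (p0 ⅋ p0)
  [⊗]  ⊢ p0, p0, p0, p0, (((p0⊥ ⊗ p0⊥) ⊗ (p0⊥ ⊗ p0⊥)) ⊗ (p0 ⅋ p0⊥))
    [⊗]  ⊢ p0, p0, p0, p0, ((p0⊥ ⊗ p0⊥) ⊗ (p0⊥ ⊗ p0⊥))
      [⊗]  ⊢ p0, p0, (p0⊥ ⊗ p0⊥)
        [Ax]  ⊢ p0, p0⊥
        [Ax]  ⊢ p0, p0⊥
      [⊗]  ⊢ p0, p0, (p0⊥ ⊗ p0⊥)
        [Ax]  ⊢ p0, p0⊥
        [Ax]  ⊢ p0, p0⊥
    [⅋]  ⊢ (p0 ⅋ p0⊥)
      [Ax]  ⊢ p0, p0⊥

Result: YES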